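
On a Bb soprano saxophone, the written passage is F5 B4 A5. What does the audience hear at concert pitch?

Eb5 A4 G5

The Bb soprano saxophone sounds a major second below written, so transpose each written note down a major second.
F5 -> Eb5
B4 -> A4
A5 -> G5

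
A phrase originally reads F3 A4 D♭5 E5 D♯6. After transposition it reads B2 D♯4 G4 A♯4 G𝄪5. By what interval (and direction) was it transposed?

Take the first pair: F3 → B2. F to B spans 5 letter names, so the interval is some kind of fifth.
B2 to F3 is 6 semitones, which makes it a diminished fifth; the second version is lower, so the direction is down.
Checking another pair — D#6 → G##5 — gives the same interval.

down a diminished fifth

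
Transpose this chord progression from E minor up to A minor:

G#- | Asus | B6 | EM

C#- Dsus E6 AM

E minor up to A minor is a perfect fourth; each chord root moves by that interval while the quality stays the same.
G#-: root G# up a perfect fourth → C#, giving C#-.
Asus: root A up a perfect fourth → D, giving Dsus.
B6: root B up a perfect fourth → E, giving E6.
EM: root E up a perfect fourth → A, giving AM.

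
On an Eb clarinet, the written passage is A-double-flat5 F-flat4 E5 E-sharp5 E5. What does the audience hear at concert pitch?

Cbb6 Abb4 G5 G#5 G5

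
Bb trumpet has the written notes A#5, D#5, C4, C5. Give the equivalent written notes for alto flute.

C#6 F#5 Eb4 Eb5

First find concert pitch: the Bb trumpet sounds a major second below written, so A#5 D#5 C4 C5 sounds G#5 C#5 Bb3 Bb4.
Then write for alto flute: it sounds a perfect fourth below written, so the part must be a perfect fourth above concert.
G#5 → C#6
C#5 → F#5
Bb3 → Eb4
Bb4 → Eb5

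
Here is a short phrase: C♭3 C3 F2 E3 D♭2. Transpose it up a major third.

Eb3 E3 A2 G#3 F2

Cb3 gives Eb3
C3 gives E3
F2 gives A2
E3 gives G#3
Db2 gives F2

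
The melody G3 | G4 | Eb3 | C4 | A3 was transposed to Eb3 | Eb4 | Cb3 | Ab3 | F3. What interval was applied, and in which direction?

down a major third

Take the first pair: G3 → Eb3. G to E spans 3 letter names, so the interval is some kind of third.
Eb3 to G3 is 4 semitones, which makes it a major third; the second version is lower, so the direction is down.
Checking another pair — A3 → F3 — gives the same interval.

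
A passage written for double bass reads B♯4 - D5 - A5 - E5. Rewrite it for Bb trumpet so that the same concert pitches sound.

C##4 E4 B4 F#4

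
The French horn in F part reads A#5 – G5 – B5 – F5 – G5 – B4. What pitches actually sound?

D#5 C5 E5 Bb4 C5 E4

The French horn in F sounds a perfect fifth below written, so transpose each written note down a perfect fifth.
A#5 gives D#5
G5 gives C5
B5 gives E5
F5 gives Bb4
G5 gives C5
B4 gives E4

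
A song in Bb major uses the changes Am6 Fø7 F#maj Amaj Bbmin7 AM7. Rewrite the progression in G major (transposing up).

F#m6 Dø7 D#maj F#maj Gmin7 F#M7

Bb major up to G major is a major sixth; each chord root moves by that interval while the quality stays the same.
Am6: root A up a major sixth → F#, giving F#m6.
Fø7: root F up a major sixth → D, giving Dø7.
F#maj: root F# up a major sixth → D#, giving D#maj.
Amaj: root A up a major sixth → F#, giving F#maj.
Bbmin7: root Bb up a major sixth → G, giving Gmin7.
AM7: root A up a major sixth → F#, giving F#M7.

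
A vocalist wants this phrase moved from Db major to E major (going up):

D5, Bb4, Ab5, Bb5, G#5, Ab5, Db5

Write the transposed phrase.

From Db up to E is an augmented second; apply that to each pitch.
D5 gives E#5
Bb4 gives C#5
Ab5 gives B5
Bb5 gives C#6
G#5 gives A##5
Ab5 gives B5
Db5 gives E5

E#5 C#5 B5 C#6 A##5 B5 E5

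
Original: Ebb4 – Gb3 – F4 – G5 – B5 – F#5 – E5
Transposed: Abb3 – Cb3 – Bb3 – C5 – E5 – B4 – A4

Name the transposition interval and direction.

Take the first pair: Ebb4 → Abb3. E to A spans 5 letter names, so the interval is some kind of fifth.
Abb3 to Ebb4 is 7 semitones, which makes it a perfect fifth; the second version is lower, so the direction is down.
Checking another pair — E5 → A4 — gives the same interval.

down a perfect fifth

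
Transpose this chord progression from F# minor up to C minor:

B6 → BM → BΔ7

F6 FM FΔ7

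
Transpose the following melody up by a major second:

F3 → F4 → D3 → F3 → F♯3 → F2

G3 G4 E3 G3 G#3 G2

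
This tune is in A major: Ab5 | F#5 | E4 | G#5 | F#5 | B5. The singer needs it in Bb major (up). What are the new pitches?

A major to Bb major up is a minor second, so every note moves up by that interval.
Ab5 to Bbb5
F#5 to G5
E4 to F4
G#5 to A5
F#5 to G5
B5 to C6

Bbb5 G5 F4 A5 G5 C6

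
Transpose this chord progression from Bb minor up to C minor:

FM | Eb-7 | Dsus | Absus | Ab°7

Bb minor up to C minor is a major second; each chord root moves by that interval while the quality stays the same.
FM: root F up a major second → G, giving GM.
Eb-7: root Eb up a major second → F, giving F-7.
Dsus: root D up a major second → E, giving Esus.
Absus: root Ab up a major second → Bb, giving Bbsus.
Ab°7: root Ab up a major second → Bb, giving Bb°7.

GM F-7 Esus Bbsus Bb°7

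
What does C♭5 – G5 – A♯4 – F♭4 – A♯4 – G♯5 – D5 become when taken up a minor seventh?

Bbb5 F6 G#5 Ebb5 G#5 F#6 C6

Cb5 becomes Bbb5
G5 becomes F6
A#4 becomes G#5
Fb4 becomes Ebb5
A#4 becomes G#5
G#5 becomes F#6
D5 becomes C6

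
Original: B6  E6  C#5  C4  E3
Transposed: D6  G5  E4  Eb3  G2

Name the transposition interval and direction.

Take the first pair: B6 → D6. B to D spans 6 letter names, so the interval is some kind of sixth.
D6 to B6 is 9 semitones, which makes it a major sixth; the second version is lower, so the direction is down.
Checking another pair — E3 → G2 — gives the same interval.

down a major sixth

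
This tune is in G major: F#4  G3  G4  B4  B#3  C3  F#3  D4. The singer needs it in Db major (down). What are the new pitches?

C4 Db3 Db4 F4 F#3 Gb2 C3 Ab3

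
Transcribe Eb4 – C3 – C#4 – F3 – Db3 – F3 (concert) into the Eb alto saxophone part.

C5 A3 A#4 D4 Bb3 D4

The Eb alto saxophone sounds a major sixth below written, so the written part must be a major sixth above concert — transpose each note up.
Eb4 gives C5
C3 gives A3
C#4 gives A#4
F3 gives D4
Db3 gives Bb3
F3 gives D4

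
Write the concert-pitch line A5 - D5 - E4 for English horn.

E6 A5 B4

Written C4 sounds as F3 on the English horn, so concert pitches are written a perfect fifth up.
A5 gives E6
D5 gives A5
E4 gives B4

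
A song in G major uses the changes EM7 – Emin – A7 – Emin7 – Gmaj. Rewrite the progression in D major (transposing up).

G major up to D major is a perfect fifth; each chord root moves by that interval while the quality stays the same.
EM7: root E up a perfect fifth → B, giving BM7.
Emin: root E up a perfect fifth → B, giving Bmin.
A7: root A up a perfect fifth → E, giving E7.
Emin7: root E up a perfect fifth → B, giving Bmin7.
Gmaj: root G up a perfect fifth → D, giving Dmaj.

BM7 Bmin E7 Bmin7 Dmaj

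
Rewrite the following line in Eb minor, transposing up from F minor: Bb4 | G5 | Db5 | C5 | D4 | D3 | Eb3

Ab5 F6 Cb6 Bb5 C5 C4 Db4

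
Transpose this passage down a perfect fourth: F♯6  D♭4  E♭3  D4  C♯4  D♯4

C#6 Ab3 Bb2 A3 G#3 A#3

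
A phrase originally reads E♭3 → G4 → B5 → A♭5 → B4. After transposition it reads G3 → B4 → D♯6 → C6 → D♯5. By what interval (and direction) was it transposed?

up a major third

From Eb3 to G3 is 3 letter names — a third of some quality.
Eb3 to G3 is 4 semitones, which makes it a major third; the second version is higher, so the direction is up.
Checking another pair — B4 → D#5 — gives the same interval.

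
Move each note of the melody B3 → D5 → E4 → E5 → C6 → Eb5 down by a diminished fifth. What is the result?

E#3 G#4 A#3 A#4 F#5 A4

B3: a fifth down reaches E, and 6 semitones makes it E#3.
D5: a fifth down reaches G, and 6 semitones makes it G#4.
E4: a fifth down reaches A, and 6 semitones makes it A#3.
E5 down a diminished fifth is A#4.
C6 down a diminished fifth is F#5.
A diminished fifth down from Eb5 gives A4.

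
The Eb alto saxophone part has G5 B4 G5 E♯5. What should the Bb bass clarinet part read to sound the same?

C6 E5 C6 A#5

First find concert pitch: the Eb alto saxophone sounds a major sixth below written, so G5 B4 G5 E♯5 sounds Bb4 D4 Bb4 G#4.
Then write for Bb bass clarinet: it sounds a major ninth below written, so the part must be a major ninth above concert.
Bb4 → C6
D4 → E5
Bb4 → C6
G#4 → A#5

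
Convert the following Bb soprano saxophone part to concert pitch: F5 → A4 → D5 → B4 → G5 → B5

The Bb soprano saxophone sounds a major second below written, so transpose each written note down a major second.
F5 to Eb5
A4 to G4
D5 to C5
B4 to A4
G5 to F5
B5 to A5

Eb5 G4 C5 A4 F5 A5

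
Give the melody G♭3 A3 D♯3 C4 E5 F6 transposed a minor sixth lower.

Bb2 C#3 F##2 E3 G#4 A5

Gb3 to Bb2
A3 to C#3
D#3 to F##2
C4 to E3
E5 to G#4
F6 to A5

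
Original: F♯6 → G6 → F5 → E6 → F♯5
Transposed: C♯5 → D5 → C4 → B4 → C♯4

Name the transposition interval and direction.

down a perfect eleventh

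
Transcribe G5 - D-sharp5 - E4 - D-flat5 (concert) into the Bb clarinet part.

A5 E#5 F#4 Eb5

Written C4 sounds as Bb3 on the Bb clarinet, so concert pitches are written a major second up.
G5 → A5
D#5 → E#5
E4 → F#4
Db5 → Eb5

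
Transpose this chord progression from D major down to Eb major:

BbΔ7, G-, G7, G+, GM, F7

CbΔ7 Ab- Ab7 Ab+ AbM Gb7

D major down to Eb major is a major seventh; each chord root moves by that interval while the quality stays the same.
BbΔ7: root Bb down a major seventh → Cb, giving CbΔ7.
G-: root G down a major seventh → Ab, giving Ab-.
G7: root G down a major seventh → Ab, giving Ab7.
G+: root G down a major seventh → Ab, giving Ab+.
GM: root G down a major seventh → Ab, giving AbM.
F7: root F down a major seventh → Gb, giving Gb7.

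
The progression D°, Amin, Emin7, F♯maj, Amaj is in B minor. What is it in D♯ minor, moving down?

B minor down to D♯ minor is a minor sixth; each chord root moves by that interval while the quality stays the same.
D°: root D down a minor sixth → F#, giving F#°.
Amin: root A down a minor sixth → C#, giving C#min.
Emin7: root E down a minor sixth → G#, giving G#min7.
F♯maj: root F♯ down a minor sixth → A#, giving A#maj.
Amaj: root A down a minor sixth → C#, giving C#maj.

F#° C#min G#min7 A#maj C#maj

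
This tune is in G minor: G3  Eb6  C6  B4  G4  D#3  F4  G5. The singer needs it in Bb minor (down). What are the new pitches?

Bb2 Gb5 Eb5 D4 Bb3 F#2 Ab3 Bb4

From G down to Bb is a major sixth; apply that to each pitch.
G3 to Bb2
Eb6 to Gb5
C6 to Eb5
B4 to D4
G4 to Bb3
D#3 to F#2
F4 to Ab3
G5 to Bb4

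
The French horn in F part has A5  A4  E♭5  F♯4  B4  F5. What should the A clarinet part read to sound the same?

First find concert pitch: the French horn in F sounds a perfect fifth below written, so A5 A4 E♭5 F♯4 B4 F5 sounds D5 D4 Ab4 B3 E4 Bb4.
Then write for A clarinet: it sounds a minor third below written, so the part must be a minor third above concert.
D5 → F5
D4 → F4
Ab4 → Cb5
B3 → D4
E4 → G4
Bb4 → Db5

F5 F4 Cb5 D4 G4 Db5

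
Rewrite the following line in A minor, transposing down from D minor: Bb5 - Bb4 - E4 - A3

F5 F4 B3 E3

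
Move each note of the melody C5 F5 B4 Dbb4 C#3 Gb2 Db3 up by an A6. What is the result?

An augmented sixth up from C5 gives A#5.
F5: a sixth up reaches D, and 10 semitones makes it D#6.
B4 up an augmented sixth is G##5.
Dbb4: a sixth up reaches B, and 10 semitones makes it Bb4.
An augmented sixth up from C#3 gives A##3.
Gb2 up an augmented sixth is E3.
An augmented sixth up from Db3 gives B3.

A#5 D#6 G##5 Bb4 A##3 E3 B3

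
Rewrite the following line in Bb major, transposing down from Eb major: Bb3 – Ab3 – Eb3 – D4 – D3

From Eb down to Bb is a perfect fourth; apply that to each pitch.
Bb3 becomes F3
Ab3 becomes Eb3
Eb3 becomes Bb2
D4 becomes A3
D3 becomes A2

F3 Eb3 Bb2 A3 A2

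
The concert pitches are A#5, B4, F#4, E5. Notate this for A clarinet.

C#6 D5 A4 G5

Written C4 sounds as A3 on the A clarinet, so concert pitches are written a minor third up.
A#5 -> C#6
B4 -> D5
F#4 -> A4
E5 -> G5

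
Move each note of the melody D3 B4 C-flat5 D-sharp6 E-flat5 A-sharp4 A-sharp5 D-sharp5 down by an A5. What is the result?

Gb2 Eb4 Fbb4 G5 Abb4 D4 D5 G4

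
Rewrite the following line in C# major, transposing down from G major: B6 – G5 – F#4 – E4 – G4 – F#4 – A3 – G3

E#6 C#5 B#3 A#3 C#4 B#3 D#3 C#3

From G down to C# is a diminished fifth; apply that to each pitch.
B6 → E#6
G5 → C#5
F#4 → B#3
E4 → A#3
G4 → C#4
F#4 → B#3
A3 → D#3
G3 → C#3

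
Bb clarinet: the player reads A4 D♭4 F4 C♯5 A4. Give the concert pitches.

The Bb clarinet sounds a major second below written, so transpose each written note down a major second.
A4 -> G4
Db4 -> Cb4
F4 -> Eb4
C#5 -> B4
A4 -> G4

G4 Cb4 Eb4 B4 G4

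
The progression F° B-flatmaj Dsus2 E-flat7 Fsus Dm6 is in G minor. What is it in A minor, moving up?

G° Cmaj Esus2 F7 Gsus Em6

G minor up to A minor is a major second; each chord root moves by that interval while the quality stays the same.
F°: root F up a major second → G, giving G°.
B-flatmaj: root B-flat up a major second → C, giving Cmaj.
Dsus2: root D up a major second → E, giving Esus2.
E-flat7: root E-flat up a major second → F, giving F7.
Fsus: root F up a major second → G, giving Gsus.
Dm6: root D up a major second → E, giving Em6.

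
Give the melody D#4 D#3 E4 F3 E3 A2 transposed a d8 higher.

D#4 gives D5
D#3 gives D4
E4 gives Eb5
F3 gives Fb4
E3 gives Eb4
A2 gives Ab3

D5 D4 Eb5 Fb4 Eb4 Ab3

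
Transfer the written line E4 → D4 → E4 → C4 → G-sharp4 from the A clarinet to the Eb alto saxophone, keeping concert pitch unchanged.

A#4 G#4 A#4 F#4 C##5

First find concert pitch: the A clarinet sounds a minor third below written, so E4 D4 E4 C4 G-sharp4 sounds C#4 B3 C#4 A3 E#4.
Then write for Eb alto saxophone: it sounds a major sixth below written, so the part must be a major sixth above concert.
C#4 → A#4
B3 → G#4
C#4 → A#4
A3 → F#4
E#4 → C##5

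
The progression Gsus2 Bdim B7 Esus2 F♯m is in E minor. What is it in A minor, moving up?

Csus2 Edim E7 Asus2 Bm

E minor up to A minor is a perfect fourth; each chord root moves by that interval while the quality stays the same.
Gsus2: root G up a perfect fourth → C, giving Csus2.
Bdim: root B up a perfect fourth → E, giving Edim.
B7: root B up a perfect fourth → E, giving E7.
Esus2: root E up a perfect fourth → A, giving Asus2.
F♯m: root F♯ up a perfect fourth → B, giving Bm.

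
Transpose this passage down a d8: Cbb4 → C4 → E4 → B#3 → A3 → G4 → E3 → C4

Cb3 C#3 E#3 B##2 A#2 G#3 E#2 C#3

Cbb4: an octave down reaches C, and 11 semitones makes it Cb3.
C4: an octave down reaches C, and 11 semitones makes it C#3.
A diminished octave down from E4 gives E#3.
A diminished octave down from B#3 gives B##2.
A3 down a diminished octave is A#2.
A diminished octave down from G4 gives G#3.
A diminished octave down from E3 gives E#2.
C4: an octave down reaches C, and 11 semitones makes it C#3.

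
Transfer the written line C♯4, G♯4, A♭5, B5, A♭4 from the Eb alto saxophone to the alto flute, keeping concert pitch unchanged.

First find concert pitch: the Eb alto saxophone sounds a major sixth below written, so C♯4 G♯4 A♭5 B5 A♭4 sounds E3 B3 Cb5 D5 Cb4.
Then write for alto flute: it sounds a perfect fourth below written, so the part must be a perfect fourth above concert.
E3 → A3
B3 → E4
Cb5 → Fb5
D5 → G5
Cb4 → Fb4

A3 E4 Fb5 G5 Fb4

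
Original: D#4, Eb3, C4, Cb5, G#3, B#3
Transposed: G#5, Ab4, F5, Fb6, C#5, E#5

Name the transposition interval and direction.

up a perfect eleventh

From D#4 to G#5 is 11 letter names — an eleventh of some quality.
D#4 to G#5 is 17 semitones, which makes it a perfect eleventh; the second version is higher, so the direction is up.
Checking another pair — B#3 → E#5 — gives the same interval.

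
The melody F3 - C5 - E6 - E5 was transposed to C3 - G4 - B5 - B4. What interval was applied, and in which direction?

Take the first pair: F3 → C3. F to C spans 4 letter names, so the interval is some kind of fourth.
C3 to F3 is 5 semitones, which makes it a perfect fourth; the second version is lower, so the direction is down.
Checking another pair — E5 → B4 — gives the same interval.

down a perfect fourth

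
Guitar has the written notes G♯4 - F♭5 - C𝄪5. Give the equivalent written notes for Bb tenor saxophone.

A#4 Gb5 D##5

First find concert pitch: the guitar sounds a perfect octave below written, so G♯4 F♭5 C𝄪5 sounds G#3 Fb4 C##4.
Then write for Bb tenor saxophone: it sounds a major ninth below written, so the part must be a major ninth above concert.
G#3 → A#4
Fb4 → Gb5
C##4 → D##5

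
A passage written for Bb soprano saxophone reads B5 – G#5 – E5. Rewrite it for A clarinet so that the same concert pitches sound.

C6 A5 F5

First find concert pitch: the Bb soprano saxophone sounds a major second below written, so B5 G#5 E5 sounds A5 F#5 D5.
Then write for A clarinet: it sounds a minor third below written, so the part must be a minor third above concert.
A5 → C6
F#5 → A5
D5 → F5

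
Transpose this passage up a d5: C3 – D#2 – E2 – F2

Gb3 A2 Bb2 Cb3

C3 becomes Gb3
D#2 becomes A2
E2 becomes Bb2
F2 becomes Cb3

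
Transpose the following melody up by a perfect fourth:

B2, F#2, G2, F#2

B2 up a perfect fourth is E3.
A perfect fourth up from F#2 gives B2.
G2 up a perfect fourth is C3.
F#2 up a perfect fourth is B2.

E3 B2 C3 B2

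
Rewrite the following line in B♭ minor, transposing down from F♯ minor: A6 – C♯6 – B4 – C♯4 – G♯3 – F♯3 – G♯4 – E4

From F♯ down to B♭ is an augmented fifth; apply that to each pitch.
A6 -> Db6
C#6 -> F5
B4 -> Eb4
C#4 -> F3
G#3 -> C3
F#3 -> Bb2
G#4 -> C4
E4 -> Ab3

Db6 F5 Eb4 F3 C3 Bb2 C4 Ab3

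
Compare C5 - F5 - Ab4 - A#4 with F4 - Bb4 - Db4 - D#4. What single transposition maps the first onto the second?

Take the first pair: C5 → F4. C to F spans 5 letter names, so the interval is some kind of fifth.
F4 to C5 is 7 semitones, which makes it a perfect fifth; the second version is lower, so the direction is down.
Checking another pair — A#4 → D#4 — gives the same interval.

down a perfect fifth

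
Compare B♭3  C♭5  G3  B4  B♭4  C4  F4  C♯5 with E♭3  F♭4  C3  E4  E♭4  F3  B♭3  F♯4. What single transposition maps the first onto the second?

down a perfect fifth

From Bb3 to Eb3 is 5 letter names — a fifth of some quality.
Eb3 to Bb3 is 7 semitones, which makes it a perfect fifth; the second version is lower, so the direction is down.
Checking another pair — C#5 → F#4 — gives the same interval.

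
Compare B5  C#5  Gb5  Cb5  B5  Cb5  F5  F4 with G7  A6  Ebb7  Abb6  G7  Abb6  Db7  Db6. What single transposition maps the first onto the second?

up a minor thirteenth

From B5 to G7 is 13 letter names — a thirteenth of some quality.
B5 to G7 is 20 semitones, which makes it a minor thirteenth; the second version is higher, so the direction is up.
Checking another pair — F4 → Db6 — gives the same interval.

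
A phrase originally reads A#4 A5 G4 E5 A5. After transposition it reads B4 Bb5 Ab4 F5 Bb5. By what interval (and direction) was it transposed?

From A#4 to B4 is 2 letter names — a second of some quality.
A#4 to B4 is 1 semitone, which makes it a minor second; the second version is higher, so the direction is up.
Checking another pair — A5 → Bb5 — gives the same interval.

up a minor second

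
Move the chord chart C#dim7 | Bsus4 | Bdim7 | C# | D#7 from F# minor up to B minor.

F# minor up to B minor is a perfect fourth; each chord root moves by that interval while the quality stays the same.
C#dim7: root C# up a perfect fourth → F#, giving F#dim7.
Bsus4: root B up a perfect fourth → E, giving Esus4.
Bdim7: root B up a perfect fourth → E, giving Edim7.
C#: root C# up a perfect fourth → F#, giving F#.
D#7: root D# up a perfect fourth → G#, giving G#7.

F#dim7 Esus4 Edim7 F# G#7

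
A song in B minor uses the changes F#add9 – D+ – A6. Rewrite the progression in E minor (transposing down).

B minor down to E minor is a perfect fifth; each chord root moves by that interval while the quality stays the same.
F#add9: root F# down a perfect fifth → B, giving Badd9.
D+: root D down a perfect fifth → G, giving G+.
A6: root A down a perfect fifth → D, giving D6.

Badd9 G+ D6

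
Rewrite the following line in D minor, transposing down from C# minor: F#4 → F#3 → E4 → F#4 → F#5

G3 G2 F3 G3 G4

From C# down to D is a major seventh; apply that to each pitch.
F#4 -> G3
F#3 -> G2
E4 -> F3
F#4 -> G3
F#5 -> G4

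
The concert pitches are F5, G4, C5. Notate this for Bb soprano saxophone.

G5 A4 D5

The Bb soprano saxophone sounds a major second below written, so the written part must be a major second above concert — transpose each note up.
F5 gives G5
G4 gives A4
C5 gives D5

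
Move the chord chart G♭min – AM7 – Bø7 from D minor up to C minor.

D minor up to C minor is a minor seventh; each chord root moves by that interval while the quality stays the same.
G♭min: root G♭ up a minor seventh → Fb, giving Fbmin.
AM7: root A up a minor seventh → G, giving GM7.
Bø7: root B up a minor seventh → A, giving Aø7.

Fbmin GM7 Aø7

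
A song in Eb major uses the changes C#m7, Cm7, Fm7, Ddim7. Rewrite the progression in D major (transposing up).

B#m7 Bm7 Em7 C#dim7

Eb major up to D major is a major seventh; each chord root moves by that interval while the quality stays the same.
C#m7: root C# up a major seventh → B#, giving B#m7.
Cm7: root C up a major seventh → B, giving Bm7.
Fm7: root F up a major seventh → E, giving Em7.
Ddim7: root D up a major seventh → C#, giving C#dim7.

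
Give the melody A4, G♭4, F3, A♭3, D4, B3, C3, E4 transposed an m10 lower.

A4 gives F#3
Gb4 gives Eb3
F3 gives D2
Ab3 gives F2
D4 gives B2
B3 gives G#2
C3 gives A1
E4 gives C#3

F#3 Eb3 D2 F2 B2 G#2 A1 C#3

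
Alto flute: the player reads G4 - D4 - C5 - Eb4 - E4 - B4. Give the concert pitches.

D4 A3 G4 Bb3 B3 F#4

The alto flute sounds a perfect fourth below written, so transpose each written note down a perfect fourth.
G4 becomes D4
D4 becomes A3
C5 becomes G4
Eb4 becomes Bb3
E4 becomes B3
B4 becomes F#4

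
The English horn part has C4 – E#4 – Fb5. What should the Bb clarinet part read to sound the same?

G3 B#3 Cb5

First find concert pitch: the English horn sounds a perfect fifth below written, so C4 E#4 Fb5 sounds F3 A#3 Bbb4.
Then write for Bb clarinet: it sounds a major second below written, so the part must be a major second above concert.
F3 → G3
A#3 → B#3
Bbb4 → Cb5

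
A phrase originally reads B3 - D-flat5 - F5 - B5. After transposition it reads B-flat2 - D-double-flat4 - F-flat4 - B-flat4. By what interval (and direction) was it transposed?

down an augmented octave

Take the first pair: B3 → Bb2. B to B spans 8 letter names, so the interval is some kind of octave.
Bb2 to B3 is 13 semitones, which makes it an augmented octave; the second version is lower, so the direction is down.
Checking another pair — B5 → Bb4 — gives the same interval.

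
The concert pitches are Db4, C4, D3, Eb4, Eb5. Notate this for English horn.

Written C4 sounds as F3 on the English horn, so concert pitches are written a perfect fifth up.
Db4 to Ab4
C4 to G4
D3 to A3
Eb4 to Bb4
Eb5 to Bb5

Ab4 G4 A3 Bb4 Bb5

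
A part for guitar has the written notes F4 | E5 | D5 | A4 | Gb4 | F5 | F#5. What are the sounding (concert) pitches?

F3 E4 D4 A3 Gb3 F4 F#4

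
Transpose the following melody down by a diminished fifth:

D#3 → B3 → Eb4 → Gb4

D#3: a fifth down reaches G, and 6 semitones makes it G##2.
A diminished fifth down from B3 gives E#3.
Eb4 down a diminished fifth is A3.
Gb4: a fifth down reaches C, and 6 semitones makes it C4.

G##2 E#3 A3 C4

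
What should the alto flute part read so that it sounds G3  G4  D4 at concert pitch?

C4 C5 G4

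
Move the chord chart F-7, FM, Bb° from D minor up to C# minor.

D minor up to C# minor is a major seventh; each chord root moves by that interval while the quality stays the same.
F-7: root F up a major seventh → E, giving E-7.
FM: root F up a major seventh → E, giving EM.
Bb°: root Bb up a major seventh → A, giving A°.

E-7 EM A°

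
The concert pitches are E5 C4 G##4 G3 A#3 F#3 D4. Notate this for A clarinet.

G5 Eb4 B#4 Bb3 C#4 A3 F4

Written C4 sounds as A3 on the A clarinet, so concert pitches are written a minor third up.
E5 becomes G5
C4 becomes Eb4
G##4 becomes B#4
G3 becomes Bb3
A#3 becomes C#4
F#3 becomes A3
D4 becomes F4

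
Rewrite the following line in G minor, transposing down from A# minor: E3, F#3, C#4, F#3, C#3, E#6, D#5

From A# down to G is an augmented second; apply that to each pitch.
E3 → Db3
F#3 → Eb3
C#4 → Bb3
F#3 → Eb3
C#3 → Bb2
E#6 → D6
D#5 → C5

Db3 Eb3 Bb3 Eb3 Bb2 D6 C5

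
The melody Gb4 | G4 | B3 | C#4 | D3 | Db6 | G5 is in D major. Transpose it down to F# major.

Bb3 B3 D#3 E#3 F#2 F5 B4

From D down to F# is a minor sixth; apply that to each pitch.
Gb4 -> Bb3
G4 -> B3
B3 -> D#3
C#4 -> E#3
D3 -> F#2
Db6 -> F5
G5 -> B4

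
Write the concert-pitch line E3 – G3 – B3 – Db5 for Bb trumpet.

The Bb trumpet sounds a major second below written, so the written part must be a major second above concert — transpose each note up.
E3 gives F#3
G3 gives A3
B3 gives C#4
Db5 gives Eb5

F#3 A3 C#4 Eb5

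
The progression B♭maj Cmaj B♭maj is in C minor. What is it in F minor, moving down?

Ebmaj Fmaj Ebmaj

C minor down to F minor is a perfect fifth; each chord root moves by that interval while the quality stays the same.
B♭maj: root B♭ down a perfect fifth → Eb, giving Ebmaj.
Cmaj: root C down a perfect fifth → F, giving Fmaj.
B♭maj: root B♭ down a perfect fifth → Eb, giving Ebmaj.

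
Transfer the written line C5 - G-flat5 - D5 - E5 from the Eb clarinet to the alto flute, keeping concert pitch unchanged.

First find concert pitch: the Eb clarinet sounds a minor third above written, so C5 G-flat5 D5 E5 sounds Eb5 Bbb5 F5 G5.
Then write for alto flute: it sounds a perfect fourth below written, so the part must be a perfect fourth above concert.
Eb5 → Ab5
Bbb5 → Ebb6
F5 → Bb5
G5 → C6

Ab5 Ebb6 Bb5 C6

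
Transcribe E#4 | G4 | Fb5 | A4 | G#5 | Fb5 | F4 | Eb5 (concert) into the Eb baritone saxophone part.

C##6 E6 Db7 F#6 E#7 Db7 D6 C7

The Eb baritone saxophone sounds a major thirteenth below written, so the written part must be a major thirteenth above concert — transpose each note up.
E#4 -> C##6
G4 -> E6
Fb5 -> Db7
A4 -> F#6
G#5 -> E#7
Fb5 -> Db7
F4 -> D6
Eb5 -> C7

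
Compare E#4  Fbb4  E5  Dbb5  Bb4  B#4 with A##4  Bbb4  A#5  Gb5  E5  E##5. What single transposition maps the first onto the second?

up an augmented fourth

From E#4 to A##4 is 4 letter names — a fourth of some quality.
E#4 to A##4 is 6 semitones, which makes it an augmented fourth; the second version is higher, so the direction is up.
Checking another pair — B#4 → E##5 — gives the same interval.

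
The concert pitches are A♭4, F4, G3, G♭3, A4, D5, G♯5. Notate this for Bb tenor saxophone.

Written C4 sounds as Bb2 on the Bb tenor saxophone, so concert pitches are written a major ninth up.
Ab4 → Bb5
F4 → G5
G3 → A4
Gb3 → Ab4
A4 → B5
D5 → E6
G#5 → A#6

Bb5 G5 A4 Ab4 B5 E6 A#6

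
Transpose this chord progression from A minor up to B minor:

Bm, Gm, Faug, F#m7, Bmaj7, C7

C#m Am Gaug G#m7 C#maj7 D7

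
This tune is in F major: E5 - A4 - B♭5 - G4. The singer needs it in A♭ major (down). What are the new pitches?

G4 C4 Db5 Bb3

F major to A♭ major down is a major sixth, so every note moves down by that interval.
E5 gives G4
A4 gives C4
Bb5 gives Db5
G4 gives Bb3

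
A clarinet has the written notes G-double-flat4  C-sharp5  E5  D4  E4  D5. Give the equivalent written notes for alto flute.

Abb4 D#5 F#5 E4 F#4 E5

First find concert pitch: the A clarinet sounds a minor third below written, so G-double-flat4 C-sharp5 E5 D4 E4 D5 sounds Ebb4 A#4 C#5 B3 C#4 B4.
Then write for alto flute: it sounds a perfect fourth below written, so the part must be a perfect fourth above concert.
Ebb4 → Abb4
A#4 → D#5
C#5 → F#5
B3 → E4
C#4 → F#4
B4 → E5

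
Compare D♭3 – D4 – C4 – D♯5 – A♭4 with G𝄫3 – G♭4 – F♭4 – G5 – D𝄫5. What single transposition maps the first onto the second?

up a diminished fourth

From Db3 to Gbb3 is 4 letter names — a fourth of some quality.
Db3 to Gbb3 is 4 semitones, which makes it a diminished fourth; the second version is higher, so the direction is up.
Checking another pair — Ab4 → Dbb5 — gives the same interval.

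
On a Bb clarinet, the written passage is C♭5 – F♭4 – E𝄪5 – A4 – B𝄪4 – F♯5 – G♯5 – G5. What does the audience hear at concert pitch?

Bbb4 Ebb4 D##5 G4 A##4 E5 F#5 F5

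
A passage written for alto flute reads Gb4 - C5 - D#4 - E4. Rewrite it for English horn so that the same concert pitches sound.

Ab4 D5 E#4 F#4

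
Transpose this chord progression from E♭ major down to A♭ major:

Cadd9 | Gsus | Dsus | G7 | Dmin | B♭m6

Fadd9 Csus Gsus C7 Gmin Ebm6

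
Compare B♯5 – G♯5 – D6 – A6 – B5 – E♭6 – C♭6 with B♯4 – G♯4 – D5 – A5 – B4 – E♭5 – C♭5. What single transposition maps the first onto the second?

down a perfect octave

From B#5 to B#4 is 8 letter names — an octave of some quality.
B#4 to B#5 is 12 semitones, which makes it a perfect octave; the second version is lower, so the direction is down.
Checking another pair — Cb6 → Cb5 — gives the same interval.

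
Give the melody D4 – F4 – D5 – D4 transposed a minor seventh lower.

E3 G3 E4 E3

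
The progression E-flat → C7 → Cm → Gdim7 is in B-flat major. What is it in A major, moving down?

D B7 Bm F#dim7

B-flat major down to A major is a minor second; each chord root moves by that interval while the quality stays the same.
E-flat: root E-flat down a minor second → D, giving D.
C7: root C down a minor second → B, giving B7.
Cm: root C down a minor second → B, giving Bm.
Gdim7: root G down a minor second → F#, giving F#dim7.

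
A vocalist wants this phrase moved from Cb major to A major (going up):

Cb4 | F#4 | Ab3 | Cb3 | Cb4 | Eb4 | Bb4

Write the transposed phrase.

From Cb up to A is an augmented sixth; apply that to each pitch.
Cb4 becomes A4
F#4 becomes D##5
Ab3 becomes F#4
Cb3 becomes A3
Cb4 becomes A4
Eb4 becomes C#5
Bb4 becomes G#5

A4 D##5 F#4 A3 A4 C#5 G#5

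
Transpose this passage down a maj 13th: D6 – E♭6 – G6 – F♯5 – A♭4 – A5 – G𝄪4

F4 Gb4 Bb4 A3 Cb3 C4 B#2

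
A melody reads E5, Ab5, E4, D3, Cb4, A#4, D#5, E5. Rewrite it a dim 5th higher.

Bb5 Ebb6 Bb4 Ab3 Gbb4 E5 A5 Bb5

A diminished fifth up from E5 gives Bb5.
Ab5 up a diminished fifth is Ebb6.
E4 up a diminished fifth is Bb4.
D3 up a diminished fifth is Ab3.
A diminished fifth up from Cb4 gives Gbb4.
A#4: a fifth up reaches E, and 6 semitones makes it E5.
D#5: a fifth up reaches A, and 6 semitones makes it A5.
E5 up a diminished fifth is Bb5.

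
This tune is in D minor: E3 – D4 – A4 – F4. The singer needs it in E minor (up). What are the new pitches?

D minor to E minor up is a major second, so every note moves up by that interval.
E3 gives F#3
D4 gives E4
A4 gives B4
F4 gives G4

F#3 E4 B4 G4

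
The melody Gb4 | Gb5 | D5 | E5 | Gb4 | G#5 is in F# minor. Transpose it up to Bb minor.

Cbb5 Cbb6 Gb5 Ab5 Cbb5 C6

From F# up to Bb is a diminished fourth; apply that to each pitch.
Gb4 to Cbb5
Gb5 to Cbb6
D5 to Gb5
E5 to Ab5
Gb4 to Cbb5
G#5 to C6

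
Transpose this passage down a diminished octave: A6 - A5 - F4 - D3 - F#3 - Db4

A#5 A#4 F#3 D#2 F##2 D3

A6: an octave down reaches A, and 11 semitones makes it A#5.
A5 down a diminished octave is A#4.
A diminished octave down from F4 gives F#3.
A diminished octave down from D3 gives D#2.
F#3: an octave down reaches F, and 11 semitones makes it F##2.
Db4: an octave down reaches D, and 11 semitones makes it D3.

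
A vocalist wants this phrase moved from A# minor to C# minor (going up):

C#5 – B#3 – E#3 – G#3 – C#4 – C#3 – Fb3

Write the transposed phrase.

E5 D#4 G#3 B3 E4 E3 Abb3

From A# up to C# is a minor third; apply that to each pitch.
C#5 gives E5
B#3 gives D#4
E#3 gives G#3
G#3 gives B3
C#4 gives E4
C#3 gives E3
Fb3 gives Abb3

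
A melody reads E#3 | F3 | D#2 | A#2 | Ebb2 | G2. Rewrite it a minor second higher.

F#3 Gb3 E2 B2 Fbb2 Ab2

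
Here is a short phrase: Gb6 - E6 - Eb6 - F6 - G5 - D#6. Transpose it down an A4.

Dbb6 Bb5 Bbb5 Cb6 Db5 A5

Gb6 -> Dbb6
E6 -> Bb5
Eb6 -> Bbb5
F6 -> Cb6
G5 -> Db5
D#6 -> A5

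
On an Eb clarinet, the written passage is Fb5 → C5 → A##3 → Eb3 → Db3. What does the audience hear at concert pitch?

The Eb clarinet sounds a minor third above written, so transpose each written note up a minor third.
Fb5 to Abb5
C5 to Eb5
A##3 to C##4
Eb3 to Gb3
Db3 to Fb3

Abb5 Eb5 C##4 Gb3 Fb3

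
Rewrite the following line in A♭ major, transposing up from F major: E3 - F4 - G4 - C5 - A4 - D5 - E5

F major to A♭ major up is a minor third, so every note moves up by that interval.
E3 → G3
F4 → Ab4
G4 → Bb4
C5 → Eb5
A4 → C5
D5 → F5
E5 → G5

G3 Ab4 Bb4 Eb5 C5 F5 G5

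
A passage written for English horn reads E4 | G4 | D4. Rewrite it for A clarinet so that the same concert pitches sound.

C4 Eb4 Bb3

First find concert pitch: the English horn sounds a perfect fifth below written, so E4 G4 D4 sounds A3 C4 G3.
Then write for A clarinet: it sounds a minor third below written, so the part must be a minor third above concert.
A3 → C4
C4 → Eb4
G3 → Bb3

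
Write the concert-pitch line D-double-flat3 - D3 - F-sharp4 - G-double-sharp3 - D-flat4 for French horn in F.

The French horn in F sounds a perfect fifth below written, so the written part must be a perfect fifth above concert — transpose each note up.
Dbb3 becomes Abb3
D3 becomes A3
F#4 becomes C#5
G##3 becomes D##4
Db4 becomes Ab4

Abb3 A3 C#5 D##4 Ab4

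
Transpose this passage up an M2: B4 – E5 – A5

A major second up from B4 gives C#5.
E5: a second up reaches F, and 2 semitones makes it F#5.
A5: a second up reaches B, and 2 semitones makes it B5.

C#5 F#5 B5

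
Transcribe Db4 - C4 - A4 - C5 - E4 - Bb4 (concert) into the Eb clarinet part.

Bb3 A3 F#4 A4 C#4 G4

Written C4 sounds as Eb4 on the Eb clarinet, so concert pitches are written a minor third down.
Db4 → Bb3
C4 → A3
A4 → F#4
C5 → A4
E4 → C#4
Bb4 → G4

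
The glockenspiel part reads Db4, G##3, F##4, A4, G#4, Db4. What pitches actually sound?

Written C4 on the glockenspiel sounds as C6, a perfect fifteenth higher; apply that shift to every note.
Db4 becomes Db6
G##3 becomes G##5
F##4 becomes F##6
A4 becomes A6
G#4 becomes G#6
Db4 becomes Db6

Db6 G##5 F##6 A6 G#6 Db6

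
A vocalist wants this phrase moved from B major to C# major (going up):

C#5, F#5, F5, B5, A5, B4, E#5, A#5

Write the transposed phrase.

D#5 G#5 G5 C#6 B5 C#5 F##5 B#5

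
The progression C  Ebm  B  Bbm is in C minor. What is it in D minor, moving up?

C minor up to D minor is a major second; each chord root moves by that interval while the quality stays the same.
C: root C up a major second → D, giving D.
Ebm: root Eb up a major second → F, giving Fm.
B: root B up a major second → C#, giving C#.
Bbm: root Bb up a major second → C, giving Cm.

D Fm C# Cm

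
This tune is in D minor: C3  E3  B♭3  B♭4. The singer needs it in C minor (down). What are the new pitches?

Bb2 D3 Ab3 Ab4

From D down to C is a major second; apply that to each pitch.
C3 → Bb2
E3 → D3
Bb3 → Ab3
Bb4 → Ab4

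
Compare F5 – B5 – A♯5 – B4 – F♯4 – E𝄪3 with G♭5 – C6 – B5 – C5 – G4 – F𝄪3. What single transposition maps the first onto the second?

up a minor second

From F5 to Gb5 is 2 letter names — a second of some quality.
F5 to Gb5 is 1 semitone, which makes it a minor second; the second version is higher, so the direction is up.
Checking another pair — E##3 → F##3 — gives the same interval.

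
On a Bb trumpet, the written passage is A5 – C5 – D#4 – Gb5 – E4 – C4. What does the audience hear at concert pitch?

Written C4 on the Bb trumpet sounds as Bb3, a major second lower; apply that shift to every note.
A5 gives G5
C5 gives Bb4
D#4 gives C#4
Gb5 gives Fb5
E4 gives D4
C4 gives Bb3

G5 Bb4 C#4 Fb5 D4 Bb3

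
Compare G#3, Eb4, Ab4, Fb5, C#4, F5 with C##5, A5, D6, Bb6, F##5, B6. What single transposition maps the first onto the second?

up an augmented eleventh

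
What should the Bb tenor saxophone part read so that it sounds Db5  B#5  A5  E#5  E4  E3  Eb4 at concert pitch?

Eb6 C##7 B6 F##6 F#5 F#4 F5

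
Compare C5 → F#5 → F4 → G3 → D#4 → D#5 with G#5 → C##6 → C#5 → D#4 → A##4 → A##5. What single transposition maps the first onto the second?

Take the first pair: C5 → G#5. C to G spans 5 letter names, so the interval is some kind of fifth.
C5 to G#5 is 8 semitones, which makes it an augmented fifth; the second version is higher, so the direction is up.
Checking another pair — D#5 → A##5 — gives the same interval.

up an augmented fifth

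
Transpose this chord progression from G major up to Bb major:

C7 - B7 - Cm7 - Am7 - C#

G major up to Bb major is a minor third; each chord root moves by that interval while the quality stays the same.
C7: root C up a minor third → Eb, giving Eb7.
B7: root B up a minor third → D, giving D7.
Cm7: root C up a minor third → Eb, giving Ebm7.
Am7: root A up a minor third → C, giving Cm7.
C#: root C# up a minor third → E, giving E.

Eb7 D7 Ebm7 Cm7 E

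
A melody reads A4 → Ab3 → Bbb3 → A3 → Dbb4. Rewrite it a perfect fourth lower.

A4: a fourth down reaches E, and 5 semitones makes it E4.
A perfect fourth down from Ab3 gives Eb3.
Bbb3: a fourth down reaches F, and 5 semitones makes it Fb3.
A3: a fourth down reaches E, and 5 semitones makes it E3.
A perfect fourth down from Dbb4 gives Abb3.

E4 Eb3 Fb3 E3 Abb3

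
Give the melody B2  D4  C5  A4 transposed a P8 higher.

A perfect octave up from B2 gives B3.
D4: an octave up reaches D, and 12 semitones makes it D5.
C5: an octave up reaches C, and 12 semitones makes it C6.
A4 up a perfect octave is A5.

B3 D5 C6 A5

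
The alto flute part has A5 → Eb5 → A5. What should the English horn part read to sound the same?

First find concert pitch: the alto flute sounds a perfect fourth below written, so A5 Eb5 A5 sounds E5 Bb4 E5.
Then write for English horn: it sounds a perfect fifth below written, so the part must be a perfect fifth above concert.
E5 → B5
Bb4 → F5
E5 → B5

B5 F5 B5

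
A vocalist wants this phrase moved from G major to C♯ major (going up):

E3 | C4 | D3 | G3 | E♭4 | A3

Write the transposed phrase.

A#3 F#4 G#3 C#4 A4 D#4

G major to C♯ major up is an augmented fourth, so every note moves up by that interval.
E3 to A#3
C4 to F#4
D3 to G#3
G3 to C#4
Eb4 to A4
A3 to D#4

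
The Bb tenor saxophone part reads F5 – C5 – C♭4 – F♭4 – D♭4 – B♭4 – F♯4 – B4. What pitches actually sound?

The Bb tenor saxophone sounds a major ninth below written, so transpose each written note down a major ninth.
F5 to Eb4
C5 to Bb3
Cb4 to Bbb2
Fb4 to Ebb3
Db4 to Cb3
Bb4 to Ab3
F#4 to E3
B4 to A3

Eb4 Bb3 Bbb2 Ebb3 Cb3 Ab3 E3 A3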